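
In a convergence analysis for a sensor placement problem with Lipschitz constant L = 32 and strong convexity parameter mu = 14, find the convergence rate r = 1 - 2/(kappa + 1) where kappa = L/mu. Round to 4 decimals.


Step 1: Compute the condition number.
kappa = L/mu = 32/14 = 2.2857
Step 2: Compute the convergence rate.
r = 1 - 2/(kappa + 1) = 1 - 2*mu/(L + mu) = (L - mu)/(L + mu) = 18/46 = 0.3913


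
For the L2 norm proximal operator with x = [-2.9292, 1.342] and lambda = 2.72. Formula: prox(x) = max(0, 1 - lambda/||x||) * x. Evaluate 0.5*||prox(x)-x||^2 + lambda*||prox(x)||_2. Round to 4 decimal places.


Step 1: Compute ||x||.
||x|| = 3.222
Step 2: Compute scaling factor.
scale = max(0, 1 - 2.72/3.222) = 0.1558
Step 3: prox(x) = [-0.4564, 0.2091]
||prox(x)|| = 0.502
Step 4: Proximal objective.
0.5*||prox-x||^2 = 3.6992
lambda*||prox|| = 1.3654
Total = 5.0646


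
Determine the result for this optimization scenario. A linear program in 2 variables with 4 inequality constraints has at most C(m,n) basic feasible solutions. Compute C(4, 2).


Each vertex corresponds to some choice of n active constraints out of m, so the number of vertices is at most C(m, n) = m! / (n!(m-n)!).
m = 4, n = 2
Numerator: 4 * 3
Denominator: 2! = 2
C(4, 2) = 6


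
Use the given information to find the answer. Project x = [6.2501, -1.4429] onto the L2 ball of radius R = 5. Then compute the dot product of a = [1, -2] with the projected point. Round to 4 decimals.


Step 1: Compute ||x|| (intermediates to 6 decimals).
||x|| = sqrt(6.2501^2 + (-1.4429)^2) = 6.414492
Step 2: Project.
Since ||x|| > R, scale = R/||x|| = 5/6.414492 = 0.779485, proj(x) = scale * x
proj(x) = [4.871859, -1.124719]
Step 3: Dot product.
a^T * proj(x) = 1*4.871859 - 2*(-1.124719) = 7.1213


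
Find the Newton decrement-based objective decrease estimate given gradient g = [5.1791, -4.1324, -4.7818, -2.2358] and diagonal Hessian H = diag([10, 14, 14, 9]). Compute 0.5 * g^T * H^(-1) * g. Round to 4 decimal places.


Step 1: H is diagonal, so H^(-1) * g = [0.5179, -0.2952, -0.3416, -0.2484].
Step 2: g^T H^(-1) g = sum_i g_i^2 / H_ii
  = (5.1791)^2/10 + (-4.1324)^2/14 + (-4.7818)^2/14 + (-2.2358)^2/9
  = 2.6823 + 1.2198 + 1.6333 + 0.5554 = 6.0908
Step 3: Objective decrease = 0.5 * g^T H^(-1) g = 3.0454


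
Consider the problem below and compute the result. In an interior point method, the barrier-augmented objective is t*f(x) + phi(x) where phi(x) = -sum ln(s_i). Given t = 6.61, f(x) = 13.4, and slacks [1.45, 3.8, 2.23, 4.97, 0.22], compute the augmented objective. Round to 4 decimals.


Step 1: Compute log-barrier.
ln values: [0.3716, 1.335, 0.802, 1.6034, -1.5141]
phi = -(0.3716 + 1.335 + 0.802 + 1.6034 - 1.5141) = -2.5979
Step 2: Compute augmented objective.
t*f(x) = 6.61*13.4 = 88.574
Total = 88.574 - 2.5979 = 85.9761


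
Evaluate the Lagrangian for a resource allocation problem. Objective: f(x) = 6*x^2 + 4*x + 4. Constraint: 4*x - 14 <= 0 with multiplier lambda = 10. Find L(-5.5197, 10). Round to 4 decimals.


Step 1: Evaluate f(x).
f(-5.5197) = 6*(-5.5197)^2 + 4*(-5.5197) + 4 = 164.7237
Step 2: Evaluate g(x).
g(-5.5197) = 4*-5.5197 - 14 = -36.0788
Step 3: Compute Lagrangian.
L = 164.7237 + 10*-36.0788 = -196.0643


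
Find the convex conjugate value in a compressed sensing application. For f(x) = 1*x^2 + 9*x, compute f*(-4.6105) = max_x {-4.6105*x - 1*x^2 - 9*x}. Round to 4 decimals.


f*(y) = sup_x {y*x - a*x^2 - b*x} = sup_x {(y-b)*x - a*x^2}
FOC: (y - b) - 2a*x = 0 => x* = (y - b)/(2a)
x* = (-4.6105 - 9)/(2*1) = -6.8053
f*(-4.6105) = (y-b)^2/(4a) = (-4.6105 - 9)^2/(4*1)
= 185.2457/4 = 46.3114


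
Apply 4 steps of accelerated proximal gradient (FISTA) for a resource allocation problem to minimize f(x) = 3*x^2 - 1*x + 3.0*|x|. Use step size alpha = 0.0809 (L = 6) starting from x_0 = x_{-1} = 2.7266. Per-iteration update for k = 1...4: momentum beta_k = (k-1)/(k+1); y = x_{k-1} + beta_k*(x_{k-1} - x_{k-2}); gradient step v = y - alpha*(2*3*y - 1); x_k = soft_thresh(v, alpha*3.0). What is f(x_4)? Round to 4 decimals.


FISTA on f(x) = 3*x^2 - 1*x + 3.0*|x|
L = 6, alpha = 0.0809
Iteration 1: beta = 0.0, y = 2.7266 + 0.0*(2.7266 - 2.7266) = 2.7266
  grad(y) = 15.3596, v = y - alpha*grad = 1.484
  prox(v) = soft_thresh(1.484, 0.2427) = 1.2413
Iteration 2: beta = 0.3333, y = 1.2413 + 0.3333*(1.2413 - 2.7266) = 0.7462
  grad(y) = 3.4773, v = y - alpha*grad = 0.4649
  prox(v) = soft_thresh(0.4649, 0.2427) = 0.2222
Iteration 3: beta = 0.5, y = 0.2222 + 0.5*(0.2222 - 1.2413) = -0.2874
  grad(y) = -2.7241, v = y - alpha*grad = -0.067
  prox(v) = soft_thresh(-0.067, 0.2427) = 0.0
Iteration 4: beta = 0.6, y = 0.0 + 0.6*(0.0 - 0.2222) = -0.1333
  grad(y) = -1.7999, v = y - alpha*grad = 0.0123
  prox(v) = soft_thresh(0.0123, 0.2427) = 0.0
f(x_4) = 3*0.0^2 - 1*0.0 + 3.0*|0.0| = 0.0


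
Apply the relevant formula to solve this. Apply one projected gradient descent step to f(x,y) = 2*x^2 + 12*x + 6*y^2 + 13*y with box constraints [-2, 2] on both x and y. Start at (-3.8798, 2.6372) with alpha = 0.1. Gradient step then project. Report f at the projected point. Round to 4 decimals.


Step 1: Compute gradient at (-3.8798, 2.6372).
grad_x = 2*2*-3.8798 + 12 = -3.5192
grad_y = 2*6*2.6372 + 13 = 44.6464
Step 2: Gradient step.
x_raw = -3.8798 - 0.1*-3.5192 = -3.5279
y_raw = 2.6372 - 0.1*44.6464 = -1.8274
Step 3: Project onto [-2, 2].
x_proj = clip(-3.5279) = -2.0
y_proj = clip(-1.8274) = -1.8274
Step 4: Evaluate f.
f(-2.0, -1.8274) = -19.7195


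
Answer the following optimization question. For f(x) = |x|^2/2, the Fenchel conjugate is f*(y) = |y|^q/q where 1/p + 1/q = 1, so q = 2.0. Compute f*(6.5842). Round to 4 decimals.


The conjugate exponent q satisfies 1/p + 1/q = 1.
p = 2, so q = 2/(2 - 1) = 2.0
|y|^q = 6.5842^2.0 = 43.3517
f*(6.5842) = 43.3517 / 2.0 = 21.6758


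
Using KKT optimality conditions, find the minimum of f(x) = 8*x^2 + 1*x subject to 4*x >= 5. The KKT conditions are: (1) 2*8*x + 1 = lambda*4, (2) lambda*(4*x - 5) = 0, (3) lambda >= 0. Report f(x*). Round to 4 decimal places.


Step 1: Try lambda = 0 (constraint inactive).
x_unc = -1/(2*8) = -0.0625
Check: 4*-0.0625 = -0.25 < 5 -- violated!
Step 2: Constraint must be active: 4*x = 5
x* = 5/4 = 1.25
lambda = (2*8*1.25 + 1)/4 = 5.25
Step 3: Compute optimal value.
f(x*) = 8*1.25^2 + 1*1.25 = 13.75


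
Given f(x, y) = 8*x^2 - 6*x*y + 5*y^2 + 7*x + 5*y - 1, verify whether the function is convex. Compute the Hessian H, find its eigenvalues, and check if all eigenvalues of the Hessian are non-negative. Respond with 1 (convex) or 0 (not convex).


The Hessian of f(x,y) = 8*x^2 - 6*x*y + 5*y^2 + 7*x + 5*y - 1 is:
H = [[16, -6], [-6, 10]]
Trace = 16 + 10 = 26
Determinant = 16*10 - (-6)^2 = 124
Discriminant = (26)^2 - 4*124 = 180.0
Eigenvalues: lambda_1 = 6.2918, lambda_2 = 19.7082
The function is convex.

1


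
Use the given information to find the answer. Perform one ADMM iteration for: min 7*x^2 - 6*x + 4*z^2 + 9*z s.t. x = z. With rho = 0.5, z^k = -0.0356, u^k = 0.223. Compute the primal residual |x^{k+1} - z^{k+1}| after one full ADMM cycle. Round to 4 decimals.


ADMM iteration with rho = 0.5, z^k = -0.0356, u^k = 0.223
Step 1: x-update.
Minimize 7*x^2 - 6*x + (0.5/2)*(x + 0.0356 + 0.223)^2
FOC: (2*7 + 0.5)*x = 6 + 0.5*(-0.0356 - 0.223)
x^{k+1} = 0.4049
Step 2: z-update.
Minimize 4*z^2 + 9*z + (0.5/2)*(0.4049 - z + 0.223)^2
FOC: (2*4 + 0.5)*z = -9 + 0.5*(0.4049 + 0.223)
z^{k+1} = -1.0219
Step 3: u-update.
u^{k+1} = 0.223 + 0.4049 + 1.0219 = 1.6498
Step 4: Primal residual = |0.4049 + 1.0219| = 1.4268


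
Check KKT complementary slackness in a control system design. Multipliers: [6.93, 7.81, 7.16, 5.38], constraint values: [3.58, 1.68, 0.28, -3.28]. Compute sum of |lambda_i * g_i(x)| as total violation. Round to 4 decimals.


KKT complementary slackness check:
lambda_1 * g_1 = 6.93 * 3.58 = 24.8094
lambda_2 * g_2 = 7.81 * 1.68 = 13.1208
lambda_3 * g_3 = 7.16 * 0.28 = 2.0048
lambda_4 * g_4 = 5.38 * -3.28 = -17.6464
Total violation = 24.8094 + 13.1208 + 2.0048 + 17.6464 = 57.5814


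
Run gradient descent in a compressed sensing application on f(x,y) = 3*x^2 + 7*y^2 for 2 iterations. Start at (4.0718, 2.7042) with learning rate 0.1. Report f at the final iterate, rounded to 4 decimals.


Gradient descent on f(x,y) = 3*x^2 + 7*y^2.
Starting point: (4.0718, 2.7042), alpha = 0.1
Step 1: grad_x = 2*3*4.0718 = 24.4308, grad_y = 2*7*2.7042 = 37.8588
  x_1 = 4.0718 - 0.1*24.4308 = 1.6287
  y_1 = 2.7042 - 0.1*37.8588 = -1.0817
Step 2: grad_x = 2*3*1.6287 = 9.7723, grad_y = 2*7*-1.0817 = -15.1435
  x_2 = 1.6287 - 0.1*9.7723 = 0.6515
  y_2 = -1.0817 - 0.1*-15.1435 = 0.4327
f(0.6515, 0.4327) = 3*0.6515^2 + 7*0.4327^2 = 2.5837


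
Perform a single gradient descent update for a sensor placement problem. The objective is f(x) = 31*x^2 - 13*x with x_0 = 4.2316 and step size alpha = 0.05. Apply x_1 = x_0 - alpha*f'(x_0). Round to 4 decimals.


We compute the gradient at x_0 and apply the update.
f'(x) = 62*x - 13
f'(4.2316) = 62*4.2316 - 13 = 249.3592
x_1 = 4.2316 - 0.05*249.3592 = -8.2364


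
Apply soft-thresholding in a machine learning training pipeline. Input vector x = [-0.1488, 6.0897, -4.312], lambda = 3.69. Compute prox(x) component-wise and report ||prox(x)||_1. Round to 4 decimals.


Soft-thresholding with lambda = 3.69:
prox(-0.1488) = sign(-0.1488)*max(|-0.1488| - 3.69, 0) = 0.0
prox(6.0897) = sign(6.0897)*max(|6.0897| - 3.69, 0) = 2.3997
prox(-4.312) = sign(-4.312)*max(|-4.312| - 3.69, 0) = -0.622
prox(x) = [0.0, 2.3997, -0.622]
||prox(x)||_1 = 0.0 + 2.3997 + 0.622 = 3.0217


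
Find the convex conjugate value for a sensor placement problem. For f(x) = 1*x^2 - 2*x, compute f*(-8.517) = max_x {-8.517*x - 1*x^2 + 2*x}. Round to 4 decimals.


f*(y) = sup_x {y*x - a*x^2 - b*x} = sup_x {(y-b)*x - a*x^2}
FOC: (y - b) - 2a*x = 0 => x* = (y - b)/(2a)
x* = (-8.517 + 2)/(2*1) = -3.2585
f*(-8.517) = (y-b)^2/(4a) = (-8.517 + 2)^2/(4*1)
= 42.4713/4 = 10.6178


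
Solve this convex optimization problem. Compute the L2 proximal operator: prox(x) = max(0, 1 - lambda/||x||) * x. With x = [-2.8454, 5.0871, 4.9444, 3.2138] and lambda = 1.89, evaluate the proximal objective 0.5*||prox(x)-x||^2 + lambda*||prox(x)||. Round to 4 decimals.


Step 1: Compute ||x||.
||x|| = 8.2916
Step 2: Compute scaling factor.
scale = max(0, 1 - 1.89/8.2916) = 0.7721
Step 3: prox(x) = [-2.1968, 3.9275, 3.8174, 2.4812]
||prox(x)|| = 6.4016
Step 4: Proximal objective.
0.5*||prox-x||^2 = 1.7861
lambda*||prox|| = 12.099
Total = 13.8851


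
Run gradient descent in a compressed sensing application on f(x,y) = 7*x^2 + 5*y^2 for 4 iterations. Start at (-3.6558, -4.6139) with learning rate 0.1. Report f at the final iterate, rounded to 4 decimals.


Gradient descent on f(x,y) = 7*x^2 + 5*y^2.
Starting point: (-3.6558, -4.6139), alpha = 0.1
Step 1: grad_x = 2*7*-3.6558 = -51.1812, grad_y = 2*5*-4.6139 = -46.139
  x_1 = -3.6558 - 0.1*-51.1812 = 1.4623
  y_1 = -4.6139 - 0.1*-46.139 = 0.0
Step 2: grad_x = 2*7*1.4623 = 20.4725, grad_y = 2*5*0.0 = 0.0
  x_2 = 1.4623 - 0.1*20.4725 = -0.5849
  y_2 = 0.0 - 0.1*0.0 = 0.0
Step 3: grad_x = 2*7*-0.5849 = -8.189, grad_y = 2*5*0.0 = 0.0
  x_3 = -0.5849 - 0.1*-8.189 = 0.234
  y_3 = 0.0 - 0.1*0.0 = 0.0
Step 4: grad_x = 2*7*0.234 = 3.2756, grad_y = 2*5*0.0 = 0.0
  x_4 = 0.234 - 0.1*3.2756 = -0.0936
  y_4 = 0.0 - 0.1*0.0 = 0.0
f(-0.0936, 0.0) = 7*(-0.0936)^2 + 5*0.0^2 = 0.0613


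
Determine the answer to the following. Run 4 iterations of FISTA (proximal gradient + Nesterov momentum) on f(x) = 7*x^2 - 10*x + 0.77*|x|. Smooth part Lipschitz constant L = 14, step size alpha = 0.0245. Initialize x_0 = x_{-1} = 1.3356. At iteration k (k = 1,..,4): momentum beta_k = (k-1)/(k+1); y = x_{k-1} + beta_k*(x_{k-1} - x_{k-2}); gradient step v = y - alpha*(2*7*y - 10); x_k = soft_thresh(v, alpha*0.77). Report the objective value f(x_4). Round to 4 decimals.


FISTA on f(x) = 7*x^2 - 10*x + 0.77*|x|
L = 14, alpha = 0.0245
Iteration 1: beta = 0.0, y = 1.3356 + 0.0*(1.3356 - 1.3356) = 1.3356
  grad(y) = 8.6984, v = y - alpha*grad = 1.1225
  prox(v) = soft_thresh(1.1225, 0.0189) = 1.1036
Iteration 2: beta = 0.3333, y = 1.1036 + 0.3333*(1.1036 - 1.3356) = 1.0263
  grad(y) = 4.3682, v = y - alpha*grad = 0.9193
  prox(v) = soft_thresh(0.9193, 0.0189) = 0.9004
Iteration 3: beta = 0.5, y = 0.9004 + 0.5*(0.9004 - 1.1036) = 0.7988
  grad(y) = 1.1833, v = y - alpha*grad = 0.7698
  prox(v) = soft_thresh(0.7698, 0.0189) = 0.751
Iteration 4: beta = 0.6, y = 0.751 + 0.6*(0.751 - 0.9004) = 0.6613
  grad(y) = -0.7422, v = y - alpha*grad = 0.6795
  prox(v) = soft_thresh(0.6795, 0.0189) = 0.6606
f(x_4) = 7*0.6606^2 - 10*0.6606 + 0.77*|0.6606| = -3.0426


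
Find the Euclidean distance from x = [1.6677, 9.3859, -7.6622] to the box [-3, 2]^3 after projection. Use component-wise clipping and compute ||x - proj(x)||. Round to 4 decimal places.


Project each component onto [-3, 2].
clip(1.6677) = 1.6677, clip(9.3859) = 2.0, clip(-7.6622) = -3.0
Projection = [1.6677, 2.0, -3.0]
Squared diffs: [0.0, 54.5515, 21.7361]
Distance = sqrt(76.2876) = 8.7343


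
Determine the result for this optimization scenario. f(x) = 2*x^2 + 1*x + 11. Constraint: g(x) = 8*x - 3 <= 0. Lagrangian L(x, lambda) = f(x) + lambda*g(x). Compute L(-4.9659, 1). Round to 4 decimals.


Step 1: Evaluate f(x).
f(-4.9659) = 2*(-4.9659)^2 + 1*(-4.9659) + 11 = 55.3544
Step 2: Evaluate g(x).
g(-4.9659) = 8*-4.9659 - 3 = -42.7272
Step 3: Compute Lagrangian.
L = 55.3544 + 1*-42.7272 = 12.6272


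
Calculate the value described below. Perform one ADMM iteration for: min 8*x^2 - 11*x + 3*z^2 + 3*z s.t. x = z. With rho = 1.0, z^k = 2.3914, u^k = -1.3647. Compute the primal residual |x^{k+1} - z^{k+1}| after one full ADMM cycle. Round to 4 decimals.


ADMM iteration with rho = 1.0, z^k = 2.3914, u^k = -1.3647
Step 1: x-update.
Minimize 8*x^2 - 11*x + (1.0/2)*(x - 2.3914 - 1.3647)^2
FOC: (2*8 + 1.0)*x = 11 + 1.0*(2.3914 + 1.3647)
x^{k+1} = 0.868
Step 2: z-update.
Minimize 3*z^2 + 3*z + (1.0/2)*(0.868 - z - 1.3647)^2
FOC: (2*3 + 1.0)*z = -3 + 1.0*(0.868 - 1.3647)
z^{k+1} = -0.4995
Step 3: u-update.
u^{k+1} = -1.3647 + 0.868 + 0.4995 = 0.0028
Step 4: Primal residual = |0.868 + 0.4995| = 1.3675


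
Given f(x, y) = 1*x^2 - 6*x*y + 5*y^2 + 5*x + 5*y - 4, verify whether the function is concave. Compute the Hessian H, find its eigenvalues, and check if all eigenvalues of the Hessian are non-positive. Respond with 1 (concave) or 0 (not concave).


The Hessian of f(x,y) = 1*x^2 - 6*x*y + 5*y^2 + 5*x + 5*y - 4 is:
H = [[2, -6], [-6, 10]]
Trace = 2 + 10 = 12
Determinant = 2*10 - (-6)^2 = -16
Discriminant = (12)^2 - 4*-16 = 208.0
Eigenvalues: lambda_1 = -1.2111, lambda_2 = 13.2111
The function is not concave.

0


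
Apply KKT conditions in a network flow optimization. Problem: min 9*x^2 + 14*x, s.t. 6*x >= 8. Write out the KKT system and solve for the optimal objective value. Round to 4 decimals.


Step 1: Try lambda = 0 (constraint inactive).
x_unc = -14/(2*9) = -0.7778
Check: 6*-0.7778 = -4.6668 < 8 -- violated!
Step 2: Constraint must be active: 6*x = 8
x* = 8/6 = 4/3 = 1.3333 (rounded; the exact value 4/3 is used below)
lambda = (2*9*(4/3) + 14)/6 = 6.3333
Step 3: Compute optimal value.
f(x*) = 9*(4/3)^2 + 14*(4/3) = 34.6667


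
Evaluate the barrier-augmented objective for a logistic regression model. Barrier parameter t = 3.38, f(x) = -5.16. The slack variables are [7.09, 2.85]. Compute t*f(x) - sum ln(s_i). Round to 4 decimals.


Step 1: Compute log-barrier.
ln values: [1.9587, 1.0473]
phi = -(1.9587 + 1.0473) = -3.006
Step 2: Compute augmented objective.
t*f(x) = 3.38*-5.16 = -17.4408
Total = -17.4408 - 3.006 = -20.4468


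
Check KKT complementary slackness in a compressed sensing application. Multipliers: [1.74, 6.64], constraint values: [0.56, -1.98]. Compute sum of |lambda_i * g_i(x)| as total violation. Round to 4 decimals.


KKT complementary slackness check:
lambda_1 * g_1 = 1.74 * 0.56 = 0.9744
lambda_2 * g_2 = 6.64 * -1.98 = -13.1472
Total violation = 0.9744 + 13.1472 = 14.1216


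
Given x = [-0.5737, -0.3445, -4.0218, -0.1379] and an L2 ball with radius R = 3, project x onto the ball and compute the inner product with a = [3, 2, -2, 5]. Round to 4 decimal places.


Step 1: Compute ||x|| (intermediates to 6 decimals).
||x|| = sqrt((-0.5737)^2 + (-0.3445)^2 + (-4.0218)^2 + (-0.1379)^2) = 4.079424
Step 2: Project.
Since ||x|| > R, scale = R/||x|| = 3/4.079424 = 0.735398, proj(x) = scale * x
proj(x) = [-0.421898, -0.253345, -2.957624, -0.101411]
Step 3: Dot product.
a^T * proj(x) = 3*(-0.421898) + 2*(-0.253345) - 2*(-2.957624) + 5*(-0.101411) = 3.6358


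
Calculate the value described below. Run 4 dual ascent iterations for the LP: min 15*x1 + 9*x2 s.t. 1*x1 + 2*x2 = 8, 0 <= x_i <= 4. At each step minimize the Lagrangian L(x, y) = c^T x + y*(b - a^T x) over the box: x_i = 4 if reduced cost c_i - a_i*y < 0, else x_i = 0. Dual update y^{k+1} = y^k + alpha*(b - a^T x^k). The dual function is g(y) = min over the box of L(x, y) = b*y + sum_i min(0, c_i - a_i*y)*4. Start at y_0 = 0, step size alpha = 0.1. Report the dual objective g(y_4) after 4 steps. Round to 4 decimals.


Dual ascent for LP: min 15*x1 + 9*x2, 1*x1 + 2*x2 = 8, 0 <= x_i <= 4
Step 1: y^k = 0.0, reduced costs: (15.0, 9.0)
  x^k = (0.0, 0.0), subgradient = b - a^T x = 8.0
  y^{k+1} = 0.0 + 0.1*8.0 = 0.8
Step 2: y^k = 0.8, reduced costs: (14.2, 7.4)
  x^k = (0.0, 0.0), subgradient = b - a^T x = 8.0
  y^{k+1} = 0.8 + 0.1*8.0 = 1.6
Step 3: y^k = 1.6, reduced costs: (13.4, 5.8)
  x^k = (0.0, 0.0), subgradient = b - a^T x = 8.0
  y^{k+1} = 1.6 + 0.1*8.0 = 2.4
Step 4: y^k = 2.4, reduced costs: (12.6, 4.2)
  x^k = (0.0, 0.0), subgradient = b - a^T x = 8.0
  y^{k+1} = 2.4 + 0.1*8.0 = 3.2
Dual objective at y_4 = 3.2: reduced costs (11.8, 2.6), box minimizer x = (0.0, 0.0)
g(y_4) = b*y + (c1 - a1*y)*x1 + (c2 - a2*y)*x2 = 8*3.2 + 11.8*0.0 + 2.6*0.0 = 25.6 + 0.0 + 0.0 = 25.6


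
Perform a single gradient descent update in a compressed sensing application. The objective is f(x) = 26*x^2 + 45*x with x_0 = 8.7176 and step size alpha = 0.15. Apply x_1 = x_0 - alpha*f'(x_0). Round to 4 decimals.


We compute the gradient at x_0 and apply the update.
f'(x) = 52*x + 45
f'(8.7176) = 52*8.7176 + 45 = 498.3152
x_1 = 8.7176 - 0.15*498.3152 = -66.0297


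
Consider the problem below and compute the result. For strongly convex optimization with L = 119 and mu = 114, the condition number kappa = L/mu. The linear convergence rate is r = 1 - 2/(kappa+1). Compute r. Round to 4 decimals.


Step 1: Compute the condition number.
kappa = L/mu = 119/114 = 1.0439
Step 2: Compute the convergence rate.
r = 1 - 2/(kappa + 1) = 1 - 2*mu/(L + mu) = (L - mu)/(L + mu) = 5/233 = 0.0215


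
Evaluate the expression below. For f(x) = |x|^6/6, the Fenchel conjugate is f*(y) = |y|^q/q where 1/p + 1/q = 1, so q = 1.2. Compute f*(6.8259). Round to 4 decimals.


The conjugate exponent q satisfies 1/p + 1/q = 1.
p = 6, so q = 6/(6 - 1) = 1.2
|y|^q = 6.8259^1.2 = 10.0229
f*(6.8259) = 10.0229 / 1.2 = 8.3524


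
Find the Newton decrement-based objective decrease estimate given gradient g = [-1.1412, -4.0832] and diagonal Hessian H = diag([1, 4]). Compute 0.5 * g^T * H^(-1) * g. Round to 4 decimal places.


Step 1: H is diagonal, so H^(-1) * g = [-1.1412, -1.0208].
Step 2: g^T H^(-1) g = sum_i g_i^2 / H_ii
  = (-1.1412)^2/1 + (-4.0832)^2/4
  = 1.3023 + 4.1681 = 5.4705
Step 3: Objective decrease = 0.5 * g^T H^(-1) g = 2.7352


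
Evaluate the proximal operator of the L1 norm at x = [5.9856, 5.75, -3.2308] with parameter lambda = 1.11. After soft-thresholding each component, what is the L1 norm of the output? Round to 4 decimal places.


Soft-thresholding with lambda = 1.11:
prox(5.9856) = sign(5.9856)*max(|5.9856| - 1.11, 0) = 4.8756
prox(5.75) = sign(5.75)*max(|5.75| - 1.11, 0) = 4.64
prox(-3.2308) = sign(-3.2308)*max(|-3.2308| - 1.11, 0) = -2.1208
prox(x) = [4.8756, 4.64, -2.1208]
||prox(x)||_1 = 4.8756 + 4.64 + 2.1208 = 11.6364


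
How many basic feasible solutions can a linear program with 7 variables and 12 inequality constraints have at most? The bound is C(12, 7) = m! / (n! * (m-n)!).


Each vertex corresponds to some choice of n active constraints out of m, so the number of vertices is at most C(m, n) = m! / (n!(m-n)!).
m = 12, n = 7
Numerator: 12 * 11 * 10 * 9 * 8 * 7 * 6
Denominator: 7! = 5040
C(12, 7) = 792


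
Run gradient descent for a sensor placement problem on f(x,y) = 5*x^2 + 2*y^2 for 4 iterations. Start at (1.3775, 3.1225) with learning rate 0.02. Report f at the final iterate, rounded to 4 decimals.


Gradient descent on f(x,y) = 5*x^2 + 2*y^2.
Starting point: (1.3775, 3.1225), alpha = 0.02
Step 1: grad_x = 2*5*1.3775 = 13.775, grad_y = 2*2*3.1225 = 12.49
  x_1 = 1.3775 - 0.02*13.775 = 1.102
  y_1 = 3.1225 - 0.02*12.49 = 2.8727
Step 2: grad_x = 2*5*1.102 = 11.02, grad_y = 2*2*2.8727 = 11.4908
  x_2 = 1.102 - 0.02*11.02 = 0.8816
  y_2 = 2.8727 - 0.02*11.4908 = 2.6429
Step 3: grad_x = 2*5*0.8816 = 8.816, grad_y = 2*2*2.6429 = 10.5715
  x_3 = 0.8816 - 0.02*8.816 = 0.7053
  y_3 = 2.6429 - 0.02*10.5715 = 2.4315
Step 4: grad_x = 2*5*0.7053 = 7.0528, grad_y = 2*2*2.4315 = 9.7258
  x_4 = 0.7053 - 0.02*7.0528 = 0.5642
  y_4 = 2.4315 - 0.02*9.7258 = 2.2369
f(0.5642, 2.2369) = 5*0.5642^2 + 2*2.2369^2 = 11.5995


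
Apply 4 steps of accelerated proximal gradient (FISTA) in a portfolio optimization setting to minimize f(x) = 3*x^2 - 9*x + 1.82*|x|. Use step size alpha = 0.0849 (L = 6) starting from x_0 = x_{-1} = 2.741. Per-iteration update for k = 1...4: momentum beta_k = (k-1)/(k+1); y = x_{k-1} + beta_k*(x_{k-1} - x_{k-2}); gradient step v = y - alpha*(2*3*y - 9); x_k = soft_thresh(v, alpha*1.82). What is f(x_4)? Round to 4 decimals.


FISTA on f(x) = 3*x^2 - 9*x + 1.82*|x|
L = 6, alpha = 0.0849
Iteration 1: beta = 0.0, y = 2.741 + 0.0*(2.741 - 2.741) = 2.741
  grad(y) = 7.446, v = y - alpha*grad = 2.1088
  prox(v) = soft_thresh(2.1088, 0.1545) = 1.9543
Iteration 2: beta = 0.3333, y = 1.9543 + 0.3333*(1.9543 - 2.741) = 1.6921
  grad(y) = 1.1525, v = y - alpha*grad = 1.5942
  prox(v) = soft_thresh(1.5942, 0.1545) = 1.4397
Iteration 3: beta = 0.5, y = 1.4397 + 0.5*(1.4397 - 1.9543) = 1.1824
  grad(y) = -1.9055, v = y - alpha*grad = 1.3442
  prox(v) = soft_thresh(1.3442, 0.1545) = 1.1897
Iteration 4: beta = 0.6, y = 1.1897 + 0.6*(1.1897 - 1.4397) = 1.0397
  grad(y) = -2.7621, v = y - alpha*grad = 1.2742
  prox(v) = soft_thresh(1.2742, 0.1545) = 1.1196
f(x_4) = 3*1.1196^2 - 9*1.1196 + 1.82*|1.1196| = -4.2782


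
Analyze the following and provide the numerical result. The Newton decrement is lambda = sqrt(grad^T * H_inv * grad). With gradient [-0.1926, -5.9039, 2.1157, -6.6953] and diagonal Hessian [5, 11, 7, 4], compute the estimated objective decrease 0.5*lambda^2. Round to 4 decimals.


Step 1: H is diagonal, so H^(-1) * g = [-0.0385, -0.5367, 0.3022, -1.6738].
Step 2: g^T H^(-1) g = sum_i g_i^2 / H_ii
  = (-0.1926)^2/5 + (-5.9039)^2/11 + (2.1157)^2/7 + (-6.6953)^2/4
  = 0.0074 + 3.1687 + 0.6395 + 11.2068 = 15.0224
Step 3: Objective decrease = 0.5 * g^T H^(-1) g = 7.5112


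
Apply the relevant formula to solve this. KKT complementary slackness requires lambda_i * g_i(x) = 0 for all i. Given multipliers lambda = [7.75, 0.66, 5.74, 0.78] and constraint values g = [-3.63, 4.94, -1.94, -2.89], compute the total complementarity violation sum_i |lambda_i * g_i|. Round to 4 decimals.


KKT complementary slackness check:
lambda_1 * g_1 = 7.75 * -3.63 = -28.1325
lambda_2 * g_2 = 0.66 * 4.94 = 3.2604
lambda_3 * g_3 = 5.74 * -1.94 = -11.1356
lambda_4 * g_4 = 0.78 * -2.89 = -2.2542
Total violation = 28.1325 + 3.2604 + 11.1356 + 2.2542 = 44.7827


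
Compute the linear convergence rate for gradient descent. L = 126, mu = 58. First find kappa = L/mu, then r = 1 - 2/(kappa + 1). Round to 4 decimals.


Step 1: Compute the condition number.
kappa = L/mu = 126/58 = 2.1724
Step 2: Compute the convergence rate.
r = 1 - 2/(kappa + 1) = 1 - 2*mu/(L + mu) = (L - mu)/(L + mu) = 68/184 = 0.3696


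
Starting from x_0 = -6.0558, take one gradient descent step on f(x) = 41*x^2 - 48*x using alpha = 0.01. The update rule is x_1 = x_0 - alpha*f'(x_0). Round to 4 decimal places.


We compute the gradient at x_0 and apply the update.
f'(x) = 82*x - 48
f'(-6.0558) = 82*-6.0558 - 48 = -544.5756
x_1 = -6.0558 - 0.01*-544.5756 = -0.61


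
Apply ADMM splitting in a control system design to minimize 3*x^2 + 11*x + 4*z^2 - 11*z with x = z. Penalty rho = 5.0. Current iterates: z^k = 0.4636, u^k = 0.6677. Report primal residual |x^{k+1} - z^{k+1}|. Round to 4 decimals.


ADMM iteration with rho = 5.0, z^k = 0.4636, u^k = 0.6677
Step 1: x-update.
Minimize 3*x^2 + 11*x + (5.0/2)*(x - 0.4636 + 0.6677)^2
FOC: (2*3 + 5.0)*x = -11 + 5.0*(0.4636 - 0.6677)
x^{k+1} = -1.0928
Step 2: z-update.
Minimize 4*z^2 - 11*z + (5.0/2)*(-1.0928 - z + 0.6677)^2
FOC: (2*4 + 5.0)*z = 11 + 5.0*(-1.0928 + 0.6677)
z^{k+1} = 0.6827
Step 3: u-update.
u^{k+1} = 0.6677 - 1.0928 - 0.6827 = -1.1077
Step 4: Primal residual = |-1.0928 - 0.6827| = 1.7754


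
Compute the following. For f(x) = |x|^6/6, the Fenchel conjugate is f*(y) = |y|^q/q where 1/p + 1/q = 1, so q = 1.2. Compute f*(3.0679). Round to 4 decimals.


The conjugate exponent q satisfies 1/p + 1/q = 1.
p = 6, so q = 6/(6 - 1) = 1.2
|y|^q = 3.0679^1.2 = 3.8389
f*(3.0679) = 3.8389 / 1.2 = 3.1991


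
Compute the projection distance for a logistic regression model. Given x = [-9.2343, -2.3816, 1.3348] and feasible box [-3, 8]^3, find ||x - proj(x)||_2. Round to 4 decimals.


Project each component onto [-3, 8].
clip(-9.2343) = -3.0, clip(-2.3816) = -2.3816, clip(1.3348) = 1.3348
Projection = [-3.0, -2.3816, 1.3348]
Squared diffs: [38.8665, 0.0, 0.0]
Distance = sqrt(38.8665) = 6.2343


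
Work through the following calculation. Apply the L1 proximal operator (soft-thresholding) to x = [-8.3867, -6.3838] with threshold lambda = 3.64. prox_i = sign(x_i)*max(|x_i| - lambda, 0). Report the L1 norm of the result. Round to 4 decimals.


Soft-thresholding with lambda = 3.64:
prox(-8.3867) = sign(-8.3867)*max(|-8.3867| - 3.64, 0) = -4.7467
prox(-6.3838) = sign(-6.3838)*max(|-6.3838| - 3.64, 0) = -2.7438
prox(x) = [-4.7467, -2.7438]
||prox(x)||_1 = 4.7467 + 2.7438 = 7.4905


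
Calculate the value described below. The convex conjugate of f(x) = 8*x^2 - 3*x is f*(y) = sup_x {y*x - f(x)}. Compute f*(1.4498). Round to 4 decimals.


f*(y) = sup_x {y*x - a*x^2 - b*x} = sup_x {(y-b)*x - a*x^2}
FOC: (y - b) - 2a*x = 0 => x* = (y - b)/(2a)
x* = (1.4498 + 3)/(2*8) = 0.2781
f*(1.4498) = (y-b)^2/(4a) = (1.4498 + 3)^2/(4*8)
= 19.8007/32 = 0.6188


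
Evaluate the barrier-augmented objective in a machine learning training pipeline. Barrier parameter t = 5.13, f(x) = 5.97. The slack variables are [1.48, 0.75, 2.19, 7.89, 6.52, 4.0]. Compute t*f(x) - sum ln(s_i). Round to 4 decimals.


Step 1: Compute log-barrier.
ln values: [0.392, -0.2877, 0.7839, 2.0656, 1.8749, 1.3863]
phi = -(0.392 - 0.2877 + 0.7839 + 2.0656 + 1.8749 + 1.3863) = -6.215
Step 2: Compute augmented objective.
t*f(x) = 5.13*5.97 = 30.6261
Total = 30.6261 - 6.215 = 24.4111


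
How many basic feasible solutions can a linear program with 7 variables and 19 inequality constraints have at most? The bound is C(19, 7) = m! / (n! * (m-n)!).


Each vertex corresponds to some choice of n active constraints out of m, so the number of vertices is at most C(m, n) = m! / (n!(m-n)!).
m = 19, n = 7
Numerator: 19 * 18 * 17 * 16 * 15 * 14 * 13
Denominator: 7! = 5040
C(19, 7) = 50388


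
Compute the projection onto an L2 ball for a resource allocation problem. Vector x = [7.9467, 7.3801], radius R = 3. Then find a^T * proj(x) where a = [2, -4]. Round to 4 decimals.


Step 1: Compute ||x|| (intermediates to 6 decimals).
||x|| = sqrt(7.9467^2 + 7.3801^2) = 10.845087
Step 2: Project.
Since ||x|| > R, scale = R/||x|| = 3/10.845087 = 0.276623, proj(x) = scale * x
proj(x) = [2.19824, 2.041505]
Step 3: Dot product.
a^T * proj(x) = 2*2.19824 - 4*2.041505 = -3.7695


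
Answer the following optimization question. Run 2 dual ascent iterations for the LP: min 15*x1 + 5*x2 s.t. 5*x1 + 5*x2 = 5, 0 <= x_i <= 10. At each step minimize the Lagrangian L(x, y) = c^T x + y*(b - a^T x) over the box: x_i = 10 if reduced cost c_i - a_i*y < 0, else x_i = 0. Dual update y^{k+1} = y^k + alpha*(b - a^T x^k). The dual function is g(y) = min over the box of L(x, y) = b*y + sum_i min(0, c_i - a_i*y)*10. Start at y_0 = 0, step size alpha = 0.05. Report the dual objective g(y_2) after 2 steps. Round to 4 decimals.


Dual ascent for LP: min 15*x1 + 5*x2, 5*x1 + 5*x2 = 5, 0 <= x_i <= 10
Step 1: y^k = 0.0, reduced costs: (15.0, 5.0)
  x^k = (0.0, 0.0), subgradient = b - a^T x = 5.0
  y^{k+1} = 0.0 + 0.05*5.0 = 0.25
Step 2: y^k = 0.25, reduced costs: (13.75, 3.75)
  x^k = (0.0, 0.0), subgradient = b - a^T x = 5.0
  y^{k+1} = 0.25 + 0.05*5.0 = 0.5
Dual objective at y_2 = 0.5: reduced costs (12.5, 2.5), box minimizer x = (0.0, 0.0)
g(y_2) = b*y + (c1 - a1*y)*x1 + (c2 - a2*y)*x2 = 5*0.5 + 12.5*0.0 + 2.5*0.0 = 2.5 + 0.0 + 0.0 = 2.5


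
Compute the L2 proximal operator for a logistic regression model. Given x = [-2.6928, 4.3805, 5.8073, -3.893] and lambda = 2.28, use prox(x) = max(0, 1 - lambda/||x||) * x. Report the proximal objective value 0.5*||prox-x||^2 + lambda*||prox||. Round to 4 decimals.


Step 1: Compute ||x||.
||x|| = 8.6787
Step 2: Compute scaling factor.
scale = max(0, 1 - 2.28/8.6787) = 0.7373
Step 3: prox(x) = [-1.9854, 3.2297, 4.2817, -2.8703]
||prox(x)|| = 6.3987
Step 4: Proximal objective.
0.5*||prox-x||^2 = 2.5992
lambda*||prox|| = 14.589
Total = 17.1883


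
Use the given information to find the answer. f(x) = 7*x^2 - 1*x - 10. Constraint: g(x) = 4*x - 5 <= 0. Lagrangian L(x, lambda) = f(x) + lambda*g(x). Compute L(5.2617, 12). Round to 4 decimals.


Step 1: Evaluate f(x).
f(5.2617) = 7*5.2617^2 - 1*5.2617 - 10 = 178.5367
Step 2: Evaluate g(x).
g(5.2617) = 4*5.2617 - 5 = 16.0468
Step 3: Compute Lagrangian.
L = 178.5367 + 12*16.0468 = 371.0983


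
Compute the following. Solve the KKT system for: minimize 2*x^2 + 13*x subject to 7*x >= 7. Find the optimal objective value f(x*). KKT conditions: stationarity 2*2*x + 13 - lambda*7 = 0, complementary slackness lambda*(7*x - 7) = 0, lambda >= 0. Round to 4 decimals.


Step 1: Try lambda = 0 (constraint inactive).
x_unc = -13/(2*2) = -3.25
Check: 7*-3.25 = -22.75 < 7 -- violated!
Step 2: Constraint must be active: 7*x = 7
x* = 7/7 = 1.0
lambda = (2*2*1.0 + 13)/7 = 2.4286
Step 3: Compute optimal value.
f(x*) = 2*1.0^2 + 13*1.0 = 15.0


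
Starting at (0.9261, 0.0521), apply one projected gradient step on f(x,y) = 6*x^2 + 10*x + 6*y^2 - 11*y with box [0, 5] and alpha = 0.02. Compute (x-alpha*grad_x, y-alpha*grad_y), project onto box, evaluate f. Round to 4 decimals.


Step 1: Compute gradient at (0.9261, 0.0521).
grad_x = 2*6*0.9261 + 10 = 21.1132
grad_y = 2*6*0.0521 - 11 = -10.3748
Step 2: Gradient step.
x_raw = 0.9261 - 0.02*21.1132 = 0.5038
y_raw = 0.0521 - 0.02*-10.3748 = 0.2596
Step 3: Project onto [0, 5].
x_proj = clip(0.5038) = 0.5038
y_proj = clip(0.2596) = 0.2596
Step 4: Evaluate f.
f(0.5038, 0.2596) = 4.1102


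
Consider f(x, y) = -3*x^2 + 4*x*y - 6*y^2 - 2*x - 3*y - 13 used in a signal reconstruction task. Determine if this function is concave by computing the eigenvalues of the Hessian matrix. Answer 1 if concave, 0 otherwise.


The Hessian of f(x,y) = -3*x^2 + 4*x*y - 6*y^2 - 2*x - 3*y - 13 is:
H = [[-6, 4], [4, -12]]
Trace = -6 - 12 = -18
Determinant = -6*-12 - (4)^2 = 56
Discriminant = (-18)^2 - 4*56 = 100.0
Eigenvalues: lambda_1 = -14.0, lambda_2 = -4.0
The function is concave.

1


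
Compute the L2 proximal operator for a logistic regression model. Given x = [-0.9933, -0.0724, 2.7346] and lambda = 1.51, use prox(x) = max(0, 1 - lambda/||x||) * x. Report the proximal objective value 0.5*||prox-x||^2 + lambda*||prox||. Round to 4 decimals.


Step 1: Compute ||x||.
||x|| = 2.9103
Step 2: Compute scaling factor.
scale = max(0, 1 - 1.51/2.9103) = 0.4812
Step 3: prox(x) = [-0.4779, -0.0348, 1.3158]
||prox(x)|| = 1.4003
Step 4: Proximal objective.
0.5*||prox-x||^2 = 1.1401
lambda*||prox|| = 2.1145
Total = 3.2545


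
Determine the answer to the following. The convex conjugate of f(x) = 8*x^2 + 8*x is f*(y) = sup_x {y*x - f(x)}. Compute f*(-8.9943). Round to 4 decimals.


f*(y) = sup_x {y*x - a*x^2 - b*x} = sup_x {(y-b)*x - a*x^2}
FOC: (y - b) - 2a*x = 0 => x* = (y - b)/(2a)
x* = (-8.9943 - 8)/(2*8) = -1.0621
f*(-8.9943) = (y-b)^2/(4a) = (-8.9943 - 8)^2/(4*8)
= 288.8062/32 = 9.0252


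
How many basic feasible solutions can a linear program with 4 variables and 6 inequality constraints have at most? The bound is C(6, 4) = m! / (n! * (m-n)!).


Each vertex corresponds to some choice of n active constraints out of m, so the number of vertices is at most C(m, n) = m! / (n!(m-n)!).
m = 6, n = 4
Numerator: 6 * 5 * 4 * 3
Denominator: 4! = 24
C(6, 4) = 15


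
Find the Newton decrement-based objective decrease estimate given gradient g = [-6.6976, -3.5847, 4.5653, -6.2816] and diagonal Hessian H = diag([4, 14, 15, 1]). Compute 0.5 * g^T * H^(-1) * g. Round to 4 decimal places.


Step 1: H is diagonal, so H^(-1) * g = [-1.6744, -0.2561, 0.3044, -6.2816].
Step 2: g^T H^(-1) g = sum_i g_i^2 / H_ii
  = (-6.6976)^2/4 + (-3.5847)^2/14 + (4.5653)^2/15 + (-6.2816)^2/1
  = 11.2145 + 0.9179 + 1.3895 + 39.4585 = 52.9803
Step 3: Objective decrease = 0.5 * g^T H^(-1) g = 26.4901


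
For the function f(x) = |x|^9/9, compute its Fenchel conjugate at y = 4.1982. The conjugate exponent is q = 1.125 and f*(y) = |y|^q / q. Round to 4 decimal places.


The conjugate exponent q satisfies 1/p + 1/q = 1.
p = 9, so q = 9/(9 - 1) = 1.125
|y|^q = 4.1982^1.125 = 5.0228
f*(4.1982) = 5.0228 / 1.125 = 4.4647


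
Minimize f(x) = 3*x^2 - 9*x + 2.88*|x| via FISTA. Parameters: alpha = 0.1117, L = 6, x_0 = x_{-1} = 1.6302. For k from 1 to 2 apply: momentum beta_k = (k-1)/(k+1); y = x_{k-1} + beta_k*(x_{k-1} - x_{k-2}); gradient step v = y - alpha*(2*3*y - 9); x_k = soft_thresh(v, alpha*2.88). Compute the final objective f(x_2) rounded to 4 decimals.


FISTA on f(x) = 3*x^2 - 9*x + 2.88*|x|
L = 6, alpha = 0.1117
Iteration 1: beta = 0.0, y = 1.6302 + 0.0*(1.6302 - 1.6302) = 1.6302
  grad(y) = 0.7812, v = y - alpha*grad = 1.5429
  prox(v) = soft_thresh(1.5429, 0.3217) = 1.2212
Iteration 2: beta = 0.3333, y = 1.2212 + 0.3333*(1.2212 - 1.6302) = 1.0849
  grad(y) = -2.4904, v = y - alpha*grad = 1.3631
  prox(v) = soft_thresh(1.3631, 0.3217) = 1.0414
f(x_2) = 3*1.0414^2 - 9*1.0414 + 2.88*|1.0414| = -3.1198


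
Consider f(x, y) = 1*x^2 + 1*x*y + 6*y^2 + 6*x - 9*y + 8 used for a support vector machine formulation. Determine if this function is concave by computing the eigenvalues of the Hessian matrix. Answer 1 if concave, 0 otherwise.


The Hessian of f(x,y) = 1*x^2 + 1*x*y + 6*y^2 + 6*x - 9*y + 8 is:
H = [[2, 1], [1, 12]]
Trace = 2 + 12 = 14
Determinant = 2*12 - (1)^2 = 23
Discriminant = (14)^2 - 4*23 = 104.0
Eigenvalues: lambda_1 = 1.901, lambda_2 = 12.099
The function is not concave.

0


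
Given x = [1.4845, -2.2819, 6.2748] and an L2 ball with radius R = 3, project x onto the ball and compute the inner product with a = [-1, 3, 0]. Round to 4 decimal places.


Step 1: Compute ||x|| (intermediates to 6 decimals).
||x|| = sqrt(1.4845^2 + (-2.2819)^2 + 6.2748^2) = 6.839877
Step 2: Project.
Since ||x|| > R, scale = R/||x|| = 3/6.839877 = 0.438604, proj(x) = scale * x
proj(x) = [0.651108, -1.00085, 2.752152]
Step 3: Dot product.
a^T * proj(x) = -1*0.651108 + 3*(-1.00085) + 0*2.752152 = -3.6537


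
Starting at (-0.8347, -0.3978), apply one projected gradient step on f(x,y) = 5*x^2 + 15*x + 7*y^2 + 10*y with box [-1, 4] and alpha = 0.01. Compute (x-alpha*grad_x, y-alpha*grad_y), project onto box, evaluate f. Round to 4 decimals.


Step 1: Compute gradient at (-0.8347, -0.3978).
grad_x = 2*5*-0.8347 + 15 = 6.653
grad_y = 2*7*-0.3978 + 10 = 4.4308
Step 2: Gradient step.
x_raw = -0.8347 - 0.01*6.653 = -0.9012
y_raw = -0.3978 - 0.01*4.4308 = -0.4421
Step 3: Project onto [-1, 4].
x_proj = clip(-0.9012) = -0.9012
y_proj = clip(-0.4421) = -0.4421
Step 4: Evaluate f.
f(-0.9012, -0.4421) = -12.5102


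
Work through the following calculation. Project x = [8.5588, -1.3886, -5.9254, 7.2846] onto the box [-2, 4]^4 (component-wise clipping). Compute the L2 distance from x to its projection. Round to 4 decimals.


Project each component onto [-2, 4].
clip(8.5588) = 4.0, clip(-1.3886) = -1.3886, clip(-5.9254) = -2.0, clip(7.2846) = 4.0
Projection = [4.0, -1.3886, -2.0, 4.0]
Squared diffs: [20.7827, 0.0, 15.4088, 10.7886]
Distance = sqrt(46.9801) = 6.8542


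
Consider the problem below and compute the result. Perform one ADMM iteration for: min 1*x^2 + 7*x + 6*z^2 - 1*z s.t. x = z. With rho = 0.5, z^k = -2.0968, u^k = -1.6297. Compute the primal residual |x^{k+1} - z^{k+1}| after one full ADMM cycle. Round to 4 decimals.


ADMM iteration with rho = 0.5, z^k = -2.0968, u^k = -1.6297
Step 1: x-update.
Minimize 1*x^2 + 7*x + (0.5/2)*(x + 2.0968 - 1.6297)^2
FOC: (2*1 + 0.5)*x = -7 + 0.5*(-2.0968 + 1.6297)
x^{k+1} = -2.8934
Step 2: z-update.
Minimize 6*z^2 - 1*z + (0.5/2)*(-2.8934 - z - 1.6297)^2
FOC: (2*6 + 0.5)*z = 1 + 0.5*(-2.8934 - 1.6297)
z^{k+1} = -0.1009
Step 3: u-update.
u^{k+1} = -1.6297 - 2.8934 + 0.1009 = -4.4222
Step 4: Primal residual = |-2.8934 + 0.1009| = 2.7925


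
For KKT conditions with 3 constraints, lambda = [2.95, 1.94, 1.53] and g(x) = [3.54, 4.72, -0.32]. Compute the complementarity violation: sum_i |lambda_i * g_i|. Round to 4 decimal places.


KKT complementary slackness check:
lambda_1 * g_1 = 2.95 * 3.54 = 10.443
lambda_2 * g_2 = 1.94 * 4.72 = 9.1568
lambda_3 * g_3 = 1.53 * -0.32 = -0.4896
Total violation = 10.443 + 9.1568 + 0.4896 = 20.0894


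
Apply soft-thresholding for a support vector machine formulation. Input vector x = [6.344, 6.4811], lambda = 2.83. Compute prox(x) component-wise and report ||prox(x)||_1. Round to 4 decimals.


Soft-thresholding with lambda = 2.83:
prox(6.344) = sign(6.344)*max(|6.344| - 2.83, 0) = 3.514
prox(6.4811) = sign(6.4811)*max(|6.4811| - 2.83, 0) = 3.6511
prox(x) = [3.514, 3.6511]
||prox(x)||_1 = 3.514 + 3.6511 = 7.1651


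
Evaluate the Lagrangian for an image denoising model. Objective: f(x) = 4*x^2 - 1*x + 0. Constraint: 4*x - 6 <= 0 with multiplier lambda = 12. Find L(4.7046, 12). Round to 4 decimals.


Step 1: Evaluate f(x).
f(4.7046) = 4*4.7046^2 - 1*4.7046 + 0 = 83.8284
Step 2: Evaluate g(x).
g(4.7046) = 4*4.7046 - 6 = 12.8184
Step 3: Compute Lagrangian.
L = 83.8284 + 12*12.8184 = 237.6492


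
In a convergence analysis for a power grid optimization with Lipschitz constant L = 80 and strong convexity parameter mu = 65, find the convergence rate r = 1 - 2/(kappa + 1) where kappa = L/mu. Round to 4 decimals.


Step 1: Compute the condition number.
kappa = L/mu = 80/65 = 1.2308
Step 2: Compute the convergence rate.
r = 1 - 2/(kappa + 1) = 1 - 2*mu/(L + mu) = (L - mu)/(L + mu) = 15/145 = 0.1034


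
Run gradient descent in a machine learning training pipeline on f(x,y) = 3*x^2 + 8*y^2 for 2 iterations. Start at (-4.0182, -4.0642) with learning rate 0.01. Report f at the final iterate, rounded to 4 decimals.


Gradient descent on f(x,y) = 3*x^2 + 8*y^2.
Starting point: (-4.0182, -4.0642), alpha = 0.01
Step 1: grad_x = 2*3*-4.0182 = -24.1092, grad_y = 2*8*-4.0642 = -65.0272
  x_1 = -4.0182 - 0.01*-24.1092 = -3.7771
  y_1 = -4.0642 - 0.01*-65.0272 = -3.4139
Step 2: grad_x = 2*3*-3.7771 = -22.6626, grad_y = 2*8*-3.4139 = -54.6228
  x_2 = -3.7771 - 0.01*-22.6626 = -3.5505
  y_2 = -3.4139 - 0.01*-54.6228 = -2.8677
f(-3.5505, -2.8677) = 3*(-3.5505)^2 + 8*(-2.8677)^2 = 103.6074


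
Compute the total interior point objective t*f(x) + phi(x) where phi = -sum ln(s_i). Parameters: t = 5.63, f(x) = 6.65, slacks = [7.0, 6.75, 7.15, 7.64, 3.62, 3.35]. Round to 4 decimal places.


Step 1: Compute log-barrier.
ln values: [1.9459, 1.9095, 1.9671, 2.0334, 1.2865, 1.209]
phi = -(1.9459 + 1.9095 + 1.9671 + 2.0334 + 1.2865 + 1.209) = -10.3514
Step 2: Compute augmented objective.
t*f(x) = 5.63*6.65 = 37.4395
Total = 37.4395 - 10.3514 = 27.0881
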